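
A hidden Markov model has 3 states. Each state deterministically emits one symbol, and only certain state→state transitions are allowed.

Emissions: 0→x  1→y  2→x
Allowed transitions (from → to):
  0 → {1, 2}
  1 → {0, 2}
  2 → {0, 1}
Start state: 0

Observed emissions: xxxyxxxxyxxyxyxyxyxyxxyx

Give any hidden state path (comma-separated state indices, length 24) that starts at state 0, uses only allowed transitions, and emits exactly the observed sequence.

0,2,0,1,0,2,0,2,1,0,2,1,2,1,2,1,0,1,0,1,2,0,1,2

  pos 0: x in {0,2}, choose 0; start
  pos 1: x in {0,2}, choose 2; 0->2 ok
  pos 2: x in {0,2}, choose 0; 2->0 ok
  pos 3: y in {1}, choose 1; 0->1 ok
  pos 4: x in {0,2}, choose 0; 1->0 ok
  pos 5: x in {0,2}, choose 2; 0->2 ok
  pos 6: x in {0,2}, choose 0; 2->0 ok
  pos 7: x in {0,2}, choose 2; 0->2 ok
  pos 8: y in {1}, choose 1; 2->1 ok
  pos 9: x in {0,2}, choose 0; 1->0 ok
  pos 10: x in {0,2}, choose 2; 0->2 ok
  pos 11: y in {1}, choose 1; 2->1 ok
  pos 12: x in {0,2}, choose 2; 1->2 ok
  pos 13: y in {1}, choose 1; 2->1 ok
  pos 14: x in {0,2}, choose 2; 1->2 ok
  pos 15: y in {1}, choose 1; 2->1 ok
  pos 16: x in {0,2}, choose 0; 1->0 ok
  pos 17: y in {1}, choose 1; 0->1 ok
  pos 18: x in {0,2}, choose 0; 1->0 ok
  pos 19: y in {1}, choose 1; 0->1 ok
  pos 20: x in {0,2}, choose 2; 1->2 ok
  pos 21: x in {0,2}, choose 0; 2->0 ok
  pos 22: y in {1}, choose 1; 0->1 ok
  pos 23: x in {0,2}, choose 2; 1->2 ok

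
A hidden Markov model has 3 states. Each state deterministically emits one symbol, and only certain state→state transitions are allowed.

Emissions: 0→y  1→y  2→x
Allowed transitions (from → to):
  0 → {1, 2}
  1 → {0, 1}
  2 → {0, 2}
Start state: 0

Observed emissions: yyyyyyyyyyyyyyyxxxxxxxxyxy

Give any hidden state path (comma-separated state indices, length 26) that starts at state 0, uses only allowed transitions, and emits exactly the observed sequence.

  t0 'y' -> {0,1}, take 0 (start)
  t1 'y' -> {0,1}, take 1 (0->1 ok)
  t2 'y' -> {0,1}, take 1 (1->1 ok)
  t3 'y' -> {0,1}, take 1 (1->1 ok)
  t4 'y' -> {0,1}, take 1 (1->1 ok)
  t5 'y' -> {0,1}, take 0 (1->0 ok)
  t6 'y' -> {0,1}, take 1 (0->1 ok)
  t7 'y' -> {0,1}, take 1 (1->1 ok)
  t8 'y' -> {0,1}, take 0 (1->0 ok)
  t9 'y' -> {0,1}, take 1 (0->1 ok)
  t10 'y' -> {0,1}, take 1 (1->1 ok)
  t11 'y' -> {0,1}, take 1 (1->1 ok)
  t12 'y' -> {0,1}, take 1 (1->1 ok)
  t13 'y' -> {0,1}, take 1 (1->1 ok)
  t14 'y' -> {0,1}, take 0 (1->0 ok)
  t15 'x' -> {2}, take 2 (0->2 ok)
  t16 'x' -> {2}, take 2 (2->2 ok)
  t17 'x' -> {2}, take 2 (2->2 ok)
  t18 'x' -> {2}, take 2 (2->2 ok)
  t19 'x' -> {2}, take 2 (2->2 ok)
  t20 'x' -> {2}, take 2 (2->2 ok)
  t21 'x' -> {2}, take 2 (2->2 ok)
  t22 'x' -> {2}, take 2 (2->2 ok)
  t23 'y' -> {0,1}, take 0 (2->0 ok)
  t24 'x' -> {2}, take 2 (0->2 ok)
  t25 'y' -> {0,1}, take 0 (2->0 ok)

0,1,1,1,1,0,1,1,0,1,1,1,1,1,0,2,2,2,2,2,2,2,2,0,2,0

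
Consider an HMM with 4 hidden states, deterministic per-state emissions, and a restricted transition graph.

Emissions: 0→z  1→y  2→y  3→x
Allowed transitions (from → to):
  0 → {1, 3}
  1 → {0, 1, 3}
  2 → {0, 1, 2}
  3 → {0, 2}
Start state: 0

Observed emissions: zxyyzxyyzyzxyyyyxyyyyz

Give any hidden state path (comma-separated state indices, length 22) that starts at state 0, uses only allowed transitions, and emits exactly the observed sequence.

0,3,2,1,0,3,2,1,0,1,0,3,2,2,2,1,3,2,2,2,2,0

  [0] z  {0}  => 0  start
  [1] x  {3}  => 3  0->3 ok
  [2] y  {1,2}  => 2  3->2 ok
  [3] y  {1,2}  => 1  2->1 ok
  [4] z  {0}  => 0  1->0 ok
  [5] x  {3}  => 3  0->3 ok
  [6] y  {1,2}  => 2  3->2 ok
  [7] y  {1,2}  => 1  2->1 ok
  [8] z  {0}  => 0  1->0 ok
  [9] y  {1,2}  => 1  0->1 ok
  [10] z  {0}  => 0  1->0 ok
  [11] x  {3}  => 3  0->3 ok
  [12] y  {1,2}  => 2  3->2 ok
  [13] y  {1,2}  => 2  2->2 ok
  [14] y  {1,2}  => 2  2->2 ok
  [15] y  {1,2}  => 1  2->1 ok
  [16] x  {3}  => 3  1->3 ok
  [17] y  {1,2}  => 2  3->2 ok
  [18] y  {1,2}  => 2  2->2 ok
  [19] y  {1,2}  => 2  2->2 ok
  [20] y  {1,2}  => 2  2->2 ok
  [21] z  {0}  => 0  2->0 ok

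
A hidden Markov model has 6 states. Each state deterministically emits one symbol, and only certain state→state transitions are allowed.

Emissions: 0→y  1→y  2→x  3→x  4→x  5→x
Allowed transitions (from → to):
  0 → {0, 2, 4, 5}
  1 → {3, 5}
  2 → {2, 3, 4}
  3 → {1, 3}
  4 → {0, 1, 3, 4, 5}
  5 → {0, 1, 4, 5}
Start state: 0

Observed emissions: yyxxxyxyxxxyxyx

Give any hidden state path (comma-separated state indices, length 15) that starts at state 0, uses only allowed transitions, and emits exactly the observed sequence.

0,0,2,4,5,1,3,1,3,3,3,1,3,1,5

  pos 0: y in {0,1}, choose 0; start
  pos 1: y in {0,1}, choose 0; 0->0 ok
  pos 2: x in {2,3,4,5}, choose 2; 0->2 ok
  pos 3: x in {2,3,4,5}, choose 4; 2->4 ok
  pos 4: x in {2,3,4,5}, choose 5; 4->5 ok
  pos 5: y in {0,1}, choose 1; 5->1 ok
  pos 6: x in {2,3,4,5}, choose 3; 1->3 ok
  pos 7: y in {0,1}, choose 1; 3->1 ok
  pos 8: x in {2,3,4,5}, choose 3; 1->3 ok
  pos 9: x in {2,3,4,5}, choose 3; 3->3 ok
  pos 10: x in {2,3,4,5}, choose 3; 3->3 ok
  pos 11: y in {0,1}, choose 1; 3->1 ok
  pos 12: x in {2,3,4,5}, choose 3; 1->3 ok
  pos 13: y in {0,1}, choose 1; 3->1 ok
  pos 14: x in {2,3,4,5}, choose 5; 1->5 ok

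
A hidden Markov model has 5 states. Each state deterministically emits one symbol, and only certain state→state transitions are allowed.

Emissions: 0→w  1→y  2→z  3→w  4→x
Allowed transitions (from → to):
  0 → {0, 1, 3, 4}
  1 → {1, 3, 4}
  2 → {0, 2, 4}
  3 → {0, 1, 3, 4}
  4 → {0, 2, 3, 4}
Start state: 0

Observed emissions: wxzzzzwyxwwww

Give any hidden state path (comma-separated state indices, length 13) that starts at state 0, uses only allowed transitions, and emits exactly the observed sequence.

0,4,2,2,2,2,0,1,4,0,3,3,3

  pos 0: w in {0,3}, choose 0; start
  pos 1: x in {4}, choose 4; 0->4 ok
  pos 2: z in {2}, choose 2; 4->2 ok
  pos 3: z in {2}, choose 2; 2->2 ok
  pos 4: z in {2}, choose 2; 2->2 ok
  pos 5: z in {2}, choose 2; 2->2 ok
  pos 6: w in {0,3}, choose 0; 2->0 ok
  pos 7: y in {1}, choose 1; 0->1 ok
  pos 8: x in {4}, choose 4; 1->4 ok
  pos 9: w in {0,3}, choose 0; 4->0 ok
  pos 10: w in {0,3}, choose 3; 0->3 ok
  pos 11: w in {0,3}, choose 3; 3->3 ok
  pos 12: w in {0,3}, choose 3; 3->3 ok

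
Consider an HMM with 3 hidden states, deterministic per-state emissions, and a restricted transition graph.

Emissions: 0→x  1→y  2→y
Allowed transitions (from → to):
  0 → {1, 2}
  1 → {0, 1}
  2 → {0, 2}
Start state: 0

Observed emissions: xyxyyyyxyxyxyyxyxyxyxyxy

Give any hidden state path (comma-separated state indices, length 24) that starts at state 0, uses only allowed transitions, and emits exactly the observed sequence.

  pos 0: x in {0}, choose 0; start
  pos 1: y in {1,2}, choose 2; 0->2 ok
  pos 2: x in {0}, choose 0; 2->0 ok
  pos 3: y in {1,2}, choose 1; 0->1 ok
  pos 4: y in {1,2}, choose 1; 1->1 ok
  pos 5: y in {1,2}, choose 1; 1->1 ok
  pos 6: y in {1,2}, choose 1; 1->1 ok
  pos 7: x in {0}, choose 0; 1->0 ok
  pos 8: y in {1,2}, choose 1; 0->1 ok
  pos 9: x in {0}, choose 0; 1->0 ok
  pos 10: y in {1,2}, choose 1; 0->1 ok
  pos 11: x in {0}, choose 0; 1->0 ok
  pos 12: y in {1,2}, choose 2; 0->2 ok
  pos 13: y in {1,2}, choose 2; 2->2 ok
  pos 14: x in {0}, choose 0; 2->0 ok
  pos 15: y in {1,2}, choose 2; 0->2 ok
  pos 16: x in {0}, choose 0; 2->0 ok
  pos 17: y in {1,2}, choose 1; 0->1 ok
  pos 18: x in {0}, choose 0; 1->0 ok
  pos 19: y in {1,2}, choose 2; 0->2 ok
  pos 20: x in {0}, choose 0; 2->0 ok
  pos 21: y in {1,2}, choose 2; 0->2 ok
  pos 22: x in {0}, choose 0; 2->0 ok
  pos 23: y in {1,2}, choose 2; 0->2 ok

0,2,0,1,1,1,1,0,1,0,1,0,2,2,0,2,0,1,0,2,0,2,0,2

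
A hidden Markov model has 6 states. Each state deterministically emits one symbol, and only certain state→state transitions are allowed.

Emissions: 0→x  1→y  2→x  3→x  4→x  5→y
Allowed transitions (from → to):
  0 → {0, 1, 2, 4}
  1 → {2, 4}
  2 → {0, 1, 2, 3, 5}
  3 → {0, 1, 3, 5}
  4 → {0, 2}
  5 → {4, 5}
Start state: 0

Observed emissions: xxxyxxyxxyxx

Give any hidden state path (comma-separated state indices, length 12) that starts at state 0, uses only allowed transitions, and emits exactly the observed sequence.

0,4,2,5,4,0,1,2,2,1,4,0

  pos 0: x in {0,2,3,4}, choose 0; start
  pos 1: x in {0,2,3,4}, choose 4; 0->4 ok
  pos 2: x in {0,2,3,4}, choose 2; 4->2 ok
  pos 3: y in {1,5}, choose 5; 2->5 ok
  pos 4: x in {0,2,3,4}, choose 4; 5->4 ok
  pos 5: x in {0,2,3,4}, choose 0; 4->0 ok
  pos 6: y in {1,5}, choose 1; 0->1 ok
  pos 7: x in {0,2,3,4}, choose 2; 1->2 ok
  pos 8: x in {0,2,3,4}, choose 2; 2->2 ok
  pos 9: y in {1,5}, choose 1; 2->1 ok
  pos 10: x in {0,2,3,4}, choose 4; 1->4 ok
  pos 11: x in {0,2,3,4}, choose 0; 4->0 ok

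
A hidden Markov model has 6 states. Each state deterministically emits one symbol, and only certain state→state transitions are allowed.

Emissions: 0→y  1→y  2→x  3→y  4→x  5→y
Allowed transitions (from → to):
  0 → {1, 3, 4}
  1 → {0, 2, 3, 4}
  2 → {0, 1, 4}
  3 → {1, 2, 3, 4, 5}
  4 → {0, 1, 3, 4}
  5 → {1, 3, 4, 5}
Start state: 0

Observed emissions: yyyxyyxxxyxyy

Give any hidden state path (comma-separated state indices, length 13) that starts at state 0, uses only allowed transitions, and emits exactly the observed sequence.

  [0] y  {0,1,3,5}  => 0  start
  [1] y  {0,1,3,5}  => 1  0->1 ok
  [2] y  {0,1,3,5}  => 0  1->0 ok
  [3] x  {2,4}  => 4  0->4 ok
  [4] y  {0,1,3,5}  => 3  4->3 ok
  [5] y  {0,1,3,5}  => 3  3->3 ok
  [6] x  {2,4}  => 4  3->4 ok
  [7] x  {2,4}  => 4  4->4 ok
  [8] x  {2,4}  => 4  4->4 ok
  [9] y  {0,1,3,5}  => 0  4->0 ok
  [10] x  {2,4}  => 4  0->4 ok
  [11] y  {0,1,3,5}  => 3  4->3 ok
  [12] y  {0,1,3,5}  => 1  3->1 ok

0,1,0,4,3,3,4,4,4,0,4,3,1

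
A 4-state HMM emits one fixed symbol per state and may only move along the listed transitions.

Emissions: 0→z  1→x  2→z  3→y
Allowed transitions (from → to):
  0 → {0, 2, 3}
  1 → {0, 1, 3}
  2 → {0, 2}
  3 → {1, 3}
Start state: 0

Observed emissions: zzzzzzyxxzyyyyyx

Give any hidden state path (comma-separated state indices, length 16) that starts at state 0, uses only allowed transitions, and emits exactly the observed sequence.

0,0,0,0,2,0,3,1,1,0,3,3,3,3,3,1

  [0] z  {0,2}  => 0  start
  [1] z  {0,2}  => 0  0->0 ok
  [2] z  {0,2}  => 0  0->0 ok
  [3] z  {0,2}  => 0  0->0 ok
  [4] z  {0,2}  => 2  0->2 ok
  [5] z  {0,2}  => 0  2->0 ok
  [6] y  {3}  => 3  0->3 ok
  [7] x  {1}  => 1  3->1 ok
  [8] x  {1}  => 1  1->1 ok
  [9] z  {0,2}  => 0  1->0 ok
  [10] y  {3}  => 3  0->3 ok
  [11] y  {3}  => 3  3->3 ok
  [12] y  {3}  => 3  3->3 ok
  [13] y  {3}  => 3  3->3 ok
  [14] y  {3}  => 3  3->3 ok
  [15] x  {1}  => 1  3->1 ok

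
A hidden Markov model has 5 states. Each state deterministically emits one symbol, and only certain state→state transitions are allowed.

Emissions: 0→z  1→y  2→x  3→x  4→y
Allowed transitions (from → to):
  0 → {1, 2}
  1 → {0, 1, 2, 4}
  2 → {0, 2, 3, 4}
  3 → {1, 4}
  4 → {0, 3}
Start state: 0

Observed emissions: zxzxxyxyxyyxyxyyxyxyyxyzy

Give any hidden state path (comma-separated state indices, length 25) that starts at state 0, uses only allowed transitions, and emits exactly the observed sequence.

  pos 0: z in {0}, choose 0; start
  pos 1: x in {2,3}, choose 2; 0->2 ok
  pos 2: z in {0}, choose 0; 2->0 ok
  pos 3: x in {2,3}, choose 2; 0->2 ok
  pos 4: x in {2,3}, choose 2; 2->2 ok
  pos 5: y in {1,4}, choose 4; 2->4 ok
  pos 6: x in {2,3}, choose 3; 4->3 ok
  pos 7: y in {1,4}, choose 4; 3->4 ok
  pos 8: x in {2,3}, choose 3; 4->3 ok
  pos 9: y in {1,4}, choose 1; 3->1 ok
  pos 10: y in {1,4}, choose 1; 1->1 ok
  pos 11: x in {2,3}, choose 2; 1->2 ok
  pos 12: y in {1,4}, choose 4; 2->4 ok
  pos 13: x in {2,3}, choose 3; 4->3 ok
  pos 14: y in {1,4}, choose 1; 3->1 ok
  pos 15: y in {1,4}, choose 4; 1->4 ok
  pos 16: x in {2,3}, choose 3; 4->3 ok
  pos 17: y in {1,4}, choose 4; 3->4 ok
  pos 18: x in {2,3}, choose 3; 4->3 ok
  pos 19: y in {1,4}, choose 1; 3->1 ok
  pos 20: y in {1,4}, choose 4; 1->4 ok
  pos 21: x in {2,3}, choose 3; 4->3 ok
  pos 22: y in {1,4}, choose 4; 3->4 ok
  pos 23: z in {0}, choose 0; 4->0 ok
  pos 24: y in {1,4}, choose 1; 0->1 ok

0,2,0,2,2,4,3,4,3,1,1,2,4,3,1,4,3,4,3,1,4,3,4,0,1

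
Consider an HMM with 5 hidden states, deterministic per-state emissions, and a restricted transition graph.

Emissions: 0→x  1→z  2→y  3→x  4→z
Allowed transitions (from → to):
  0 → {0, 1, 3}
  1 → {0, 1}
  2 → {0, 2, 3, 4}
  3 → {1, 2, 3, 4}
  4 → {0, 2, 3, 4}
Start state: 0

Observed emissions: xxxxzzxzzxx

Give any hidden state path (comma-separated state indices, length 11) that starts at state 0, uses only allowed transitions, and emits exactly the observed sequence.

0,0,3,3,4,4,3,4,4,0,0

  0: obs=x cand={0,3} pick 0 [start]
  1: obs=x cand={0,3} pick 0 [0->0 ok]
  2: obs=x cand={0,3} pick 3 [0->3 ok]
  3: obs=x cand={0,3} pick 3 [3->3 ok]
  4: obs=z cand={1,4} pick 4 [3->4 ok]
  5: obs=z cand={1,4} pick 4 [4->4 ok]
  6: obs=x cand={0,3} pick 3 [4->3 ok]
  7: obs=z cand={1,4} pick 4 [3->4 ok]
  8: obs=z cand={1,4} pick 4 [4->4 ok]
  9: obs=x cand={0,3} pick 0 [4->0 ok]
  10: obs=x cand={0,3} pick 0 [0->0 ok]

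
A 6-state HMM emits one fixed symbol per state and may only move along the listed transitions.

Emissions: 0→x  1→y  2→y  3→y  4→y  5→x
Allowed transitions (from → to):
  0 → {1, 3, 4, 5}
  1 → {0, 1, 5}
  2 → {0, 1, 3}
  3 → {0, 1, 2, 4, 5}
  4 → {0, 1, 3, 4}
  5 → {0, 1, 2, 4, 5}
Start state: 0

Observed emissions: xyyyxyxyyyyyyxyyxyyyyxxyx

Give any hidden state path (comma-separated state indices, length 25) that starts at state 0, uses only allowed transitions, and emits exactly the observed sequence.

0,3,4,1,0,1,5,4,4,3,4,3,1,5,2,1,0,1,1,1,1,5,5,4,0

  pos 0: x in {0,5}, choose 0; start
  pos 1: y in {1,2,3,4}, choose 3; 0->3 ok
  pos 2: y in {1,2,3,4}, choose 4; 3->4 ok
  pos 3: y in {1,2,3,4}, choose 1; 4->1 ok
  pos 4: x in {0,5}, choose 0; 1->0 ok
  pos 5: y in {1,2,3,4}, choose 1; 0->1 ok
  pos 6: x in {0,5}, choose 5; 1->5 ok
  pos 7: y in {1,2,3,4}, choose 4; 5->4 ok
  pos 8: y in {1,2,3,4}, choose 4; 4->4 ok
  pos 9: y in {1,2,3,4}, choose 3; 4->3 ok
  pos 10: y in {1,2,3,4}, choose 4; 3->4 ok
  pos 11: y in {1,2,3,4}, choose 3; 4->3 ok
  pos 12: y in {1,2,3,4}, choose 1; 3->1 ok
  pos 13: x in {0,5}, choose 5; 1->5 ok
  pos 14: y in {1,2,3,4}, choose 2; 5->2 ok
  pos 15: y in {1,2,3,4}, choose 1; 2->1 ok
  pos 16: x in {0,5}, choose 0; 1->0 ok
  pos 17: y in {1,2,3,4}, choose 1; 0->1 ok
  pos 18: y in {1,2,3,4}, choose 1; 1->1 ok
  pos 19: y in {1,2,3,4}, choose 1; 1->1 ok
  pos 20: y in {1,2,3,4}, choose 1; 1->1 ok
  pos 21: x in {0,5}, choose 5; 1->5 ok
  pos 22: x in {0,5}, choose 5; 5->5 ok
  pos 23: y in {1,2,3,4}, choose 4; 5->4 ok
  pos 24: x in {0,5}, choose 0; 4->0 ok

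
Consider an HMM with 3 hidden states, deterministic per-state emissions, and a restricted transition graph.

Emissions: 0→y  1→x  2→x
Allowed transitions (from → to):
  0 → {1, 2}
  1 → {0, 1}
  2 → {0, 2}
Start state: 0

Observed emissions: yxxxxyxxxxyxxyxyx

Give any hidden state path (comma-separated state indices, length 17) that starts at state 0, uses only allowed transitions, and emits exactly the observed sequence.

  0: obs=y cand={0} pick 0 [start]
  1: obs=x cand={1,2} pick 1 [0->1 ok]
  2: obs=x cand={1,2} pick 1 [1->1 ok]
  3: obs=x cand={1,2} pick 1 [1->1 ok]
  4: obs=x cand={1,2} pick 1 [1->1 ok]
  5: obs=y cand={0} pick 0 [1->0 ok]
  6: obs=x cand={1,2} pick 2 [0->2 ok]
  7: obs=x cand={1,2} pick 2 [2->2 ok]
  8: obs=x cand={1,2} pick 2 [2->2 ok]
  9: obs=x cand={1,2} pick 2 [2->2 ok]
  10: obs=y cand={0} pick 0 [2->0 ok]
  11: obs=x cand={1,2} pick 1 [0->1 ok]
  12: obs=x cand={1,2} pick 1 [1->1 ok]
  13: obs=y cand={0} pick 0 [1->0 ok]
  14: obs=x cand={1,2} pick 1 [0->1 ok]
  15: obs=y cand={0} pick 0 [1->0 ok]
  16: obs=x cand={1,2} pick 1 [0->1 ok]

0,1,1,1,1,0,2,2,2,2,0,1,1,0,1,0,1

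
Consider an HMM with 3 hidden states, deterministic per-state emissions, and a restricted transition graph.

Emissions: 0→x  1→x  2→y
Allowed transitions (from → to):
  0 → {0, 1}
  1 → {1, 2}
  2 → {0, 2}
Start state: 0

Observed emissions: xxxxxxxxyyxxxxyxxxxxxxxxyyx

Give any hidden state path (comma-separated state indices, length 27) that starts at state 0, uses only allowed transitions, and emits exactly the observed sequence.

  pos 0: x in {0,1}, choose 0; start
  pos 1: x in {0,1}, choose 0; 0->0 ok
  pos 2: x in {0,1}, choose 0; 0->0 ok
  pos 3: x in {0,1}, choose 0; 0->0 ok
  pos 4: x in {0,1}, choose 0; 0->0 ok
  pos 5: x in {0,1}, choose 1; 0->1 ok
  pos 6: x in {0,1}, choose 1; 1->1 ok
  pos 7: x in {0,1}, choose 1; 1->1 ok
  pos 8: y in {2}, choose 2; 1->2 ok
  pos 9: y in {2}, choose 2; 2->2 ok
  pos 10: x in {0,1}, choose 0; 2->0 ok
  pos 11: x in {0,1}, choose 1; 0->1 ok
  pos 12: x in {0,1}, choose 1; 1->1 ok
  pos 13: x in {0,1}, choose 1; 1->1 ok
  pos 14: y in {2}, choose 2; 1->2 ok
  pos 15: x in {0,1}, choose 0; 2->0 ok
  pos 16: x in {0,1}, choose 0; 0->0 ok
  pos 17: x in {0,1}, choose 0; 0->0 ok
  pos 18: x in {0,1}, choose 0; 0->0 ok
  pos 19: x in {0,1}, choose 1; 0->1 ok
  pos 20: x in {0,1}, choose 1; 1->1 ok
  pos 21: x in {0,1}, choose 1; 1->1 ok
  pos 22: x in {0,1}, choose 1; 1->1 ok
  pos 23: x in {0,1}, choose 1; 1->1 ok
  pos 24: y in {2}, choose 2; 1->2 ok
  pos 25: y in {2}, choose 2; 2->2 ok
  pos 26: x in {0,1}, choose 0; 2->0 ok

0,0,0,0,0,1,1,1,2,2,0,1,1,1,2,0,0,0,0,1,1,1,1,1,2,2,0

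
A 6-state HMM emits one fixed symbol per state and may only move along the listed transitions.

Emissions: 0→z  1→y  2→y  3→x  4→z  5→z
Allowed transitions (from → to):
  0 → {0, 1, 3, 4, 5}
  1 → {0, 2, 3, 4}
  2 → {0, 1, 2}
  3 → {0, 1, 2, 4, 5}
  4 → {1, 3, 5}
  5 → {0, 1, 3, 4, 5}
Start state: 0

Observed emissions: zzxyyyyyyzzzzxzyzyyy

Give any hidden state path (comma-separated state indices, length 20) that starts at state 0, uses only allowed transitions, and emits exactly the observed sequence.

  0: obs=z cand={0,4,5} pick 0 [start]
  1: obs=z cand={0,4,5} pick 0 [0->0 ok]
  2: obs=x cand={3} pick 3 [0->3 ok]
  3: obs=y cand={1,2} pick 2 [3->2 ok]
  4: obs=y cand={1,2} pick 2 [2->2 ok]
  5: obs=y cand={1,2} pick 2 [2->2 ok]
  6: obs=y cand={1,2} pick 2 [2->2 ok]
  7: obs=y cand={1,2} pick 2 [2->2 ok]
  8: obs=y cand={1,2} pick 1 [2->1 ok]
  9: obs=z cand={0,4,5} pick 0 [1->0 ok]
  10: obs=z cand={0,4,5} pick 5 [0->5 ok]
  11: obs=z cand={0,4,5} pick 0 [5->0 ok]
  12: obs=z cand={0,4,5} pick 4 [0->4 ok]
  13: obs=x cand={3} pick 3 [4->3 ok]
  14: obs=z cand={0,4,5} pick 4 [3->4 ok]
  15: obs=y cand={1,2} pick 1 [4->1 ok]
  16: obs=z cand={0,4,5} pick 4 [1->4 ok]
  17: obs=y cand={1,2} pick 1 [4->1 ok]
  18: obs=y cand={1,2} pick 2 [1->2 ok]
  19: obs=y cand={1,2} pick 2 [2->2 ok]

0,0,3,2,2,2,2,2,1,0,5,0,4,3,4,1,4,1,2,2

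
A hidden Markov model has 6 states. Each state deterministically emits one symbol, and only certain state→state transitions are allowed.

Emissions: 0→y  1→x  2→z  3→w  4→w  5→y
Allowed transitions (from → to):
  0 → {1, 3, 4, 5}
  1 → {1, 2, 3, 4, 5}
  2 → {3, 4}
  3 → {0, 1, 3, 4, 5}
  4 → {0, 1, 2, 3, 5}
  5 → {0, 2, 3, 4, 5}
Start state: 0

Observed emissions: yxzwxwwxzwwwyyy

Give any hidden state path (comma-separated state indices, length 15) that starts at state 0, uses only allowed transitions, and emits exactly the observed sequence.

  pos 0: y in {0,5}, choose 0; start
  pos 1: x in {1}, choose 1; 0->1 ok
  pos 2: z in {2}, choose 2; 1->2 ok
  pos 3: w in {3,4}, choose 3; 2->3 ok
  pos 4: x in {1}, choose 1; 3->1 ok
  pos 5: w in {3,4}, choose 4; 1->4 ok
  pos 6: w in {3,4}, choose 3; 4->3 ok
  pos 7: x in {1}, choose 1; 3->1 ok
  pos 8: z in {2}, choose 2; 1->2 ok
  pos 9: w in {3,4}, choose 4; 2->4 ok
  pos 10: w in {3,4}, choose 3; 4->3 ok
  pos 11: w in {3,4}, choose 4; 3->4 ok
  pos 12: y in {0,5}, choose 5; 4->5 ok
  pos 13: y in {0,5}, choose 5; 5->5 ok
  pos 14: y in {0,5}, choose 0; 5->0 ok

0,1,2,3,1,4,3,1,2,4,3,4,5,5,0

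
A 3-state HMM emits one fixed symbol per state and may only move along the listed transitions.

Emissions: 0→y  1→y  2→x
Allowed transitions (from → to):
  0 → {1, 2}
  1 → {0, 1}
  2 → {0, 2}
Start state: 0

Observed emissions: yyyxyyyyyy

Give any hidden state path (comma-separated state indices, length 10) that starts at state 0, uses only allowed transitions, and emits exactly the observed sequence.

0,1,0,2,0,1,1,1,1,0

  [0] y  {0,1}  => 0  start
  [1] y  {0,1}  => 1  0->1 ok
  [2] y  {0,1}  => 0  1->0 ok
  [3] x  {2}  => 2  0->2 ok
  [4] y  {0,1}  => 0  2->0 ok
  [5] y  {0,1}  => 1  0->1 ok
  [6] y  {0,1}  => 1  1->1 ok
  [7] y  {0,1}  => 1  1->1 ok
  [8] y  {0,1}  => 1  1->1 ok
  [9] y  {0,1}  => 0  1->0 ok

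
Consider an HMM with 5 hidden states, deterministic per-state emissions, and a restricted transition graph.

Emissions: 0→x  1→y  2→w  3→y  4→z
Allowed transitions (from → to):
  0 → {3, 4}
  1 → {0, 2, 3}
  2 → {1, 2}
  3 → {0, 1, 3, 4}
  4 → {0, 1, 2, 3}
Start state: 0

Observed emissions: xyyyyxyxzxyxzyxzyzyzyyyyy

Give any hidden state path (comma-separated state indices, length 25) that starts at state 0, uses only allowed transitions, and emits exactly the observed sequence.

0,3,1,3,1,0,3,0,4,0,3,0,4,3,0,4,3,4,3,4,3,1,3,1,3

  0: obs=x cand={0} pick 0 [start]
  1: obs=y cand={1,3} pick 3 [0->3 ok]
  2: obs=y cand={1,3} pick 1 [3->1 ok]
  3: obs=y cand={1,3} pick 3 [1->3 ok]
  4: obs=y cand={1,3} pick 1 [3->1 ok]
  5: obs=x cand={0} pick 0 [1->0 ok]
  6: obs=y cand={1,3} pick 3 [0->3 ok]
  7: obs=x cand={0} pick 0 [3->0 ok]
  8: obs=z cand={4} pick 4 [0->4 ok]
  9: obs=x cand={0} pick 0 [4->0 ok]
  10: obs=y cand={1,3} pick 3 [0->3 ok]
  11: obs=x cand={0} pick 0 [3->0 ok]
  12: obs=z cand={4} pick 4 [0->4 ok]
  13: obs=y cand={1,3} pick 3 [4->3 ok]
  14: obs=x cand={0} pick 0 [3->0 ok]
  15: obs=z cand={4} pick 4 [0->4 ok]
  16: obs=y cand={1,3} pick 3 [4->3 ok]
  17: obs=z cand={4} pick 4 [3->4 ok]
  18: obs=y cand={1,3} pick 3 [4->3 ok]
  19: obs=z cand={4} pick 4 [3->4 ok]
  20: obs=y cand={1,3} pick 3 [4->3 ok]
  21: obs=y cand={1,3} pick 1 [3->1 ok]
  22: obs=y cand={1,3} pick 3 [1->3 ok]
  23: obs=y cand={1,3} pick 1 [3->1 ok]
  24: obs=y cand={1,3} pick 3 [1->3 ok]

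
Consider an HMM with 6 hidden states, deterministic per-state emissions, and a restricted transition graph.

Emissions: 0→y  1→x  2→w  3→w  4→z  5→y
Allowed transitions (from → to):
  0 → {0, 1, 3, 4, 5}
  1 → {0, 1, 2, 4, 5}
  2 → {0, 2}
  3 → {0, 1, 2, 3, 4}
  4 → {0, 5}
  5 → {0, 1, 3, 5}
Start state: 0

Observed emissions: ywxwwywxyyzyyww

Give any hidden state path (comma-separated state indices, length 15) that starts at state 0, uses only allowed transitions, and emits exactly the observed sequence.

  pos 0: y in {0,5}, choose 0; start
  pos 1: w in {2,3}, choose 3; 0->3 ok
  pos 2: x in {1}, choose 1; 3->1 ok
  pos 3: w in {2,3}, choose 2; 1->2 ok
  pos 4: w in {2,3}, choose 2; 2->2 ok
  pos 5: y in {0,5}, choose 0; 2->0 ok
  pos 6: w in {2,3}, choose 3; 0->3 ok
  pos 7: x in {1}, choose 1; 3->1 ok
  pos 8: y in {0,5}, choose 5; 1->5 ok
  pos 9: y in {0,5}, choose 0; 5->0 ok
  pos 10: z in {4}, choose 4; 0->4 ok
  pos 11: y in {0,5}, choose 0; 4->0 ok
  pos 12: y in {0,5}, choose 0; 0->0 ok
  pos 13: w in {2,3}, choose 3; 0->3 ok
  pos 14: w in {2,3}, choose 3; 3->3 ok

0,3,1,2,2,0,3,1,5,0,4,0,0,3,3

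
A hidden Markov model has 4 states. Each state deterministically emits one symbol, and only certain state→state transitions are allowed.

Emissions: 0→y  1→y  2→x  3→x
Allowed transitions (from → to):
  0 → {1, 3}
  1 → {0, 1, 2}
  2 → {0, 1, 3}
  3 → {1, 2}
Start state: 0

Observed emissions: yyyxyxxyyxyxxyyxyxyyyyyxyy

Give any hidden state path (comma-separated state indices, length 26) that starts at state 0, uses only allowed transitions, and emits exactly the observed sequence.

  t0 'y' -> {0,1}, take 0 (start)
  t1 'y' -> {0,1}, take 1 (0->1 ok)
  t2 'y' -> {0,1}, take 0 (1->0 ok)
  t3 'x' -> {2,3}, take 3 (0->3 ok)
  t4 'y' -> {0,1}, take 1 (3->1 ok)
  t5 'x' -> {2,3}, take 2 (1->2 ok)
  t6 'x' -> {2,3}, take 3 (2->3 ok)
  t7 'y' -> {0,1}, take 1 (3->1 ok)
  t8 'y' -> {0,1}, take 1 (1->1 ok)
  t9 'x' -> {2,3}, take 2 (1->2 ok)
  t10 'y' -> {0,1}, take 1 (2->1 ok)
  t11 'x' -> {2,3}, take 2 (1->2 ok)
  t12 'x' -> {2,3}, take 3 (2->3 ok)
  t13 'y' -> {0,1}, take 1 (3->1 ok)
  t14 'y' -> {0,1}, take 1 (1->1 ok)
  t15 'x' -> {2,3}, take 2 (1->2 ok)
  t16 'y' -> {0,1}, take 1 (2->1 ok)
  t17 'x' -> {2,3}, take 2 (1->2 ok)
  t18 'y' -> {0,1}, take 0 (2->0 ok)
  t19 'y' -> {0,1}, take 1 (0->1 ok)
  t20 'y' -> {0,1}, take 0 (1->0 ok)
  t21 'y' -> {0,1}, take 1 (0->1 ok)
  t22 'y' -> {0,1}, take 0 (1->0 ok)
  t23 'x' -> {2,3}, take 3 (0->3 ok)
  t24 'y' -> {0,1}, take 1 (3->1 ok)
  t25 'y' -> {0,1}, take 1 (1->1 ok)

0,1,0,3,1,2,3,1,1,2,1,2,3,1,1,2,1,2,0,1,0,1,0,3,1,1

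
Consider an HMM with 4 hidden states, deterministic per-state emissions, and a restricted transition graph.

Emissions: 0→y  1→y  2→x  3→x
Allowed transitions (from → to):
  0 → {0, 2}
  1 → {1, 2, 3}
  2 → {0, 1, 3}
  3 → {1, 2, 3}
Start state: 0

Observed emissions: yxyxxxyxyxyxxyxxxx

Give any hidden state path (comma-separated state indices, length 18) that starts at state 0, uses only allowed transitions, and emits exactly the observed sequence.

  pos 0: y in {0,1}, choose 0; start
  pos 1: x in {2,3}, choose 2; 0->2 ok
  pos 2: y in {0,1}, choose 0; 2->0 ok
  pos 3: x in {2,3}, choose 2; 0->2 ok
  pos 4: x in {2,3}, choose 3; 2->3 ok
  pos 5: x in {2,3}, choose 3; 3->3 ok
  pos 6: y in {0,1}, choose 1; 3->1 ok
  pos 7: x in {2,3}, choose 2; 1->2 ok
  pos 8: y in {0,1}, choose 1; 2->1 ok
  pos 9: x in {2,3}, choose 2; 1->2 ok
  pos 10: y in {0,1}, choose 1; 2->1 ok
  pos 11: x in {2,3}, choose 2; 1->2 ok
  pos 12: x in {2,3}, choose 3; 2->3 ok
  pos 13: y in {0,1}, choose 1; 3->1 ok
  pos 14: x in {2,3}, choose 2; 1->2 ok
  pos 15: x in {2,3}, choose 3; 2->3 ok
  pos 16: x in {2,3}, choose 2; 3->2 ok
  pos 17: x in {2,3}, choose 3; 2->3 ok

0,2,0,2,3,3,1,2,1,2,1,2,3,1,2,3,2,3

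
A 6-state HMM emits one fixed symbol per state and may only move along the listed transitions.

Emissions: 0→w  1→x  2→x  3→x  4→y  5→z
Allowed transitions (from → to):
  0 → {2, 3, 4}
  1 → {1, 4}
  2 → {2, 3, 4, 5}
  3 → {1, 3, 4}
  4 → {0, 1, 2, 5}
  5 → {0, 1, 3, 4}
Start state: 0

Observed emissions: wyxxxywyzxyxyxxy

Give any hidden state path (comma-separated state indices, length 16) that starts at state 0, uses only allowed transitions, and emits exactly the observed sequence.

  pos 0: w in {0}, choose 0; start
  pos 1: y in {4}, choose 4; 0->4 ok
  pos 2: x in {1,2,3}, choose 1; 4->1 ok
  pos 3: x in {1,2,3}, choose 1; 1->1 ok
  pos 4: x in {1,2,3}, choose 1; 1->1 ok
  pos 5: y in {4}, choose 4; 1->4 ok
  pos 6: w in {0}, choose 0; 4->0 ok
  pos 7: y in {4}, choose 4; 0->4 ok
  pos 8: z in {5}, choose 5; 4->5 ok
  pos 9: x in {1,2,3}, choose 1; 5->1 ok
  pos 10: y in {4}, choose 4; 1->4 ok
  pos 11: x in {1,2,3}, choose 2; 4->2 ok
  pos 12: y in {4}, choose 4; 2->4 ok
  pos 13: x in {1,2,3}, choose 2; 4->2 ok
  pos 14: x in {1,2,3}, choose 2; 2->2 ok
  pos 15: y in {4}, choose 4; 2->4 ok

0,4,1,1,1,4,0,4,5,1,4,2,4,2,2,4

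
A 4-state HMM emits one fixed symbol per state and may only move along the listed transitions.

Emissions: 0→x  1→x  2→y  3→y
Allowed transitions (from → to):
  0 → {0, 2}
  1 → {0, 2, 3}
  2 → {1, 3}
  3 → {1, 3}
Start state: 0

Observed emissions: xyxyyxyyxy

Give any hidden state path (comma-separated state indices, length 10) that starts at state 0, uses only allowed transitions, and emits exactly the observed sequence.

0,2,1,3,3,1,3,3,1,3

  pos 0: x in {0,1}, choose 0; start
  pos 1: y in {2,3}, choose 2; 0->2 ok
  pos 2: x in {0,1}, choose 1; 2->1 ok
  pos 3: y in {2,3}, choose 3; 1->3 ok
  pos 4: y in {2,3}, choose 3; 3->3 ok
  pos 5: x in {0,1}, choose 1; 3->1 ok
  pos 6: y in {2,3}, choose 3; 1->3 ok
  pos 7: y in {2,3}, choose 3; 3->3 ok
  pos 8: x in {0,1}, choose 1; 3->1 ok
  pos 9: y in {2,3}, choose 3; 1->3 ok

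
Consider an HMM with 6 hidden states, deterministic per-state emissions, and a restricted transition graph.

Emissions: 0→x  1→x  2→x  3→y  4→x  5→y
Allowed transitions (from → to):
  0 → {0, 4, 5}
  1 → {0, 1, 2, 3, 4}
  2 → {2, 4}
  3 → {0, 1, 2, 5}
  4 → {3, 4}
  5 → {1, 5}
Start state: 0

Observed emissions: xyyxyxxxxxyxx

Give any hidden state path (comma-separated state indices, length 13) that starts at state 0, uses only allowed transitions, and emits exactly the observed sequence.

  0: obs=x cand={0,1,2,4} pick 0 [start]
  1: obs=y cand={3,5} pick 5 [0->5 ok]
  2: obs=y cand={3,5} pick 5 [5->5 ok]
  3: obs=x cand={0,1,2,4} pick 1 [5->1 ok]
  4: obs=y cand={3,5} pick 3 [1->3 ok]
  5: obs=x cand={0,1,2,4} pick 1 [3->1 ok]
  6: obs=x cand={0,1,2,4} pick 0 [1->0 ok]
  7: obs=x cand={0,1,2,4} pick 0 [0->0 ok]
  8: obs=x cand={0,1,2,4} pick 0 [0->0 ok]
  9: obs=x cand={0,1,2,4} pick 4 [0->4 ok]
  10: obs=y cand={3,5} pick 3 [4->3 ok]
  11: obs=x cand={0,1,2,4} pick 2 [3->2 ok]
  12: obs=x cand={0,1,2,4} pick 4 [2->4 ok]

0,5,5,1,3,1,0,0,0,4,3,2,4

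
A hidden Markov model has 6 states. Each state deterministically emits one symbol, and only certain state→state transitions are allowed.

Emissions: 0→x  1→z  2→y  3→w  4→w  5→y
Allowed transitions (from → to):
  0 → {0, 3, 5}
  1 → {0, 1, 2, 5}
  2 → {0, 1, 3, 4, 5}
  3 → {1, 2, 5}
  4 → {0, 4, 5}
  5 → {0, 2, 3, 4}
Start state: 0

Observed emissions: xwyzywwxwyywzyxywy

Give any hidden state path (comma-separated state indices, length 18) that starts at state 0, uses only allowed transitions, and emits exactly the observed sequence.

0,3,2,1,5,4,4,0,3,5,2,3,1,5,0,5,4,5

  t0 'x' -> {0}, take 0 (start)
  t1 'w' -> {3,4}, take 3 (0->3 ok)
  t2 'y' -> {2,5}, take 2 (3->2 ok)
  t3 'z' -> {1}, take 1 (2->1 ok)
  t4 'y' -> {2,5}, take 5 (1->5 ok)
  t5 'w' -> {3,4}, take 4 (5->4 ok)
  t6 'w' -> {3,4}, take 4 (4->4 ok)
  t7 'x' -> {0}, take 0 (4->0 ok)
  t8 'w' -> {3,4}, take 3 (0->3 ok)
  t9 'y' -> {2,5}, take 5 (3->5 ok)
  t10 'y' -> {2,5}, take 2 (5->2 ok)
  t11 'w' -> {3,4}, take 3 (2->3 ok)
  t12 'z' -> {1}, take 1 (3->1 ok)
  t13 'y' -> {2,5}, take 5 (1->5 ok)
  t14 'x' -> {0}, take 0 (5->0 ok)
  t15 'y' -> {2,5}, take 5 (0->5 ok)
  t16 'w' -> {3,4}, take 4 (5->4 ok)
  t17 'y' -> {2,5}, take 5 (4->5 ok)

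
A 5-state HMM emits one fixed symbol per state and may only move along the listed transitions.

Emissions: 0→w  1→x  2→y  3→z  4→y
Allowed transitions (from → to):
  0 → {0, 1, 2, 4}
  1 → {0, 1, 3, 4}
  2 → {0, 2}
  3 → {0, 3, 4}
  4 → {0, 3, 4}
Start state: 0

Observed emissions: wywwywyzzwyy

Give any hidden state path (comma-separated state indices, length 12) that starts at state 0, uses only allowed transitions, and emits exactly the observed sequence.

0,4,0,0,4,0,4,3,3,0,2,2

  t0 'w' -> {0}, take 0 (start)
  t1 'y' -> {2,4}, take 4 (0->4 ok)
  t2 'w' -> {0}, take 0 (4->0 ok)
  t3 'w' -> {0}, take 0 (0->0 ok)
  t4 'y' -> {2,4}, take 4 (0->4 ok)
  t5 'w' -> {0}, take 0 (4->0 ok)
  t6 'y' -> {2,4}, take 4 (0->4 ok)
  t7 'z' -> {3}, take 3 (4->3 ok)
  t8 'z' -> {3}, take 3 (3->3 ok)
  t9 'w' -> {0}, take 0 (3->0 ok)
  t10 'y' -> {2,4}, take 2 (0->2 ok)
  t11 'y' -> {2,4}, take 2 (2->2 ok)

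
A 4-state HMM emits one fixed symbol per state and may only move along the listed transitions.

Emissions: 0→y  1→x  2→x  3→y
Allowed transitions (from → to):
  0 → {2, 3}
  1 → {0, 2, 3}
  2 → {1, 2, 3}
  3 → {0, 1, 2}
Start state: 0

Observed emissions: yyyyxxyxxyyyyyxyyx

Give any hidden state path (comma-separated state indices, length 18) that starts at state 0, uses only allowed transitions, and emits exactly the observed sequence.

0,3,0,3,2,1,0,2,2,3,0,3,0,3,1,0,3,1

  t0 'y' -> {0,3}, take 0 (start)
  t1 'y' -> {0,3}, take 3 (0->3 ok)
  t2 'y' -> {0,3}, take 0 (3->0 ok)
  t3 'y' -> {0,3}, take 3 (0->3 ok)
  t4 'x' -> {1,2}, take 2 (3->2 ok)
  t5 'x' -> {1,2}, take 1 (2->1 ok)
  t6 'y' -> {0,3}, take 0 (1->0 ok)
  t7 'x' -> {1,2}, take 2 (0->2 ok)
  t8 'x' -> {1,2}, take 2 (2->2 ok)
  t9 'y' -> {0,3}, take 3 (2->3 ok)
  t10 'y' -> {0,3}, take 0 (3->0 ok)
  t11 'y' -> {0,3}, take 3 (0->3 ok)
  t12 'y' -> {0,3}, take 0 (3->0 ok)
  t13 'y' -> {0,3}, take 3 (0->3 ok)
  t14 'x' -> {1,2}, take 1 (3->1 ok)
  t15 'y' -> {0,3}, take 0 (1->0 ok)
  t16 'y' -> {0,3}, take 3 (0->3 ok)
  t17 'x' -> {1,2}, take 1 (3->1 ok)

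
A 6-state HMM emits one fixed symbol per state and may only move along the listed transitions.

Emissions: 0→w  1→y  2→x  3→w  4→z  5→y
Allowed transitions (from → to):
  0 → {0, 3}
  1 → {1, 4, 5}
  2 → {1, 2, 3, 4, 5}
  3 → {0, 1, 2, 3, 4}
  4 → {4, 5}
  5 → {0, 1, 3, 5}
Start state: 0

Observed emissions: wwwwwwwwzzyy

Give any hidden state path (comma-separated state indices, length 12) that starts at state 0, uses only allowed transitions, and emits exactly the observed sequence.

0,0,0,3,0,0,0,3,4,4,5,1

  t0 'w' -> {0,3}, take 0 (start)
  t1 'w' -> {0,3}, take 0 (0->0 ok)
  t2 'w' -> {0,3}, take 0 (0->0 ok)
  t3 'w' -> {0,3}, take 3 (0->3 ok)
  t4 'w' -> {0,3}, take 0 (3->0 ok)
  t5 'w' -> {0,3}, take 0 (0->0 ok)
  t6 'w' -> {0,3}, take 0 (0->0 ok)
  t7 'w' -> {0,3}, take 3 (0->3 ok)
  t8 'z' -> {4}, take 4 (3->4 ok)
  t9 'z' -> {4}, take 4 (4->4 ok)
  t10 'y' -> {1,5}, take 5 (4->5 ok)
  t11 'y' -> {1,5}, take 1 (5->1 ok)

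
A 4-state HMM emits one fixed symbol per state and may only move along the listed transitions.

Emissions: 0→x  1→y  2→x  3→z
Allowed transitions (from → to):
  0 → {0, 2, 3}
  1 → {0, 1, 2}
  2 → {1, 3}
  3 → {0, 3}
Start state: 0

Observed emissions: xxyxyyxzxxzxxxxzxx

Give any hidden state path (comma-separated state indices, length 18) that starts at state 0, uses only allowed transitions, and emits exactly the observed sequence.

  pos 0: x in {0,2}, choose 0; start
  pos 1: x in {0,2}, choose 2; 0->2 ok
  pos 2: y in {1}, choose 1; 2->1 ok
  pos 3: x in {0,2}, choose 2; 1->2 ok
  pos 4: y in {1}, choose 1; 2->1 ok
  pos 5: y in {1}, choose 1; 1->1 ok
  pos 6: x in {0,2}, choose 0; 1->0 ok
  pos 7: z in {3}, choose 3; 0->3 ok
  pos 8: x in {0,2}, choose 0; 3->0 ok
  pos 9: x in {0,2}, choose 0; 0->0 ok
  pos 10: z in {3}, choose 3; 0->3 ok
  pos 11: x in {0,2}, choose 0; 3->0 ok
  pos 12: x in {0,2}, choose 0; 0->0 ok
  pos 13: x in {0,2}, choose 0; 0->0 ok
  pos 14: x in {0,2}, choose 2; 0->2 ok
  pos 15: z in {3}, choose 3; 2->3 ok
  pos 16: x in {0,2}, choose 0; 3->0 ok
  pos 17: x in {0,2}, choose 0; 0->0 ok

0,2,1,2,1,1,0,3,0,0,3,0,0,0,2,3,0,0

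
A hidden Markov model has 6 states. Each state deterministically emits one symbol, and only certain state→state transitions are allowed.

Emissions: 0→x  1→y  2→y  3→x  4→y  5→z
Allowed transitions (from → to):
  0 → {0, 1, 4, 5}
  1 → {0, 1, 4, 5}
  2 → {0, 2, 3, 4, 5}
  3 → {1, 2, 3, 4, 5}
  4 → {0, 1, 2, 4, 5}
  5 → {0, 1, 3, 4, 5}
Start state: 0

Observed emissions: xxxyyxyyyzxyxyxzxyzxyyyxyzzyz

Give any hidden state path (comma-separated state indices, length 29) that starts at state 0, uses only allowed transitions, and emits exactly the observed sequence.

  [0] x  {0,3}  => 0  start
  [1] x  {0,3}  => 0  0->0 ok
  [2] x  {0,3}  => 0  0->0 ok
  [3] y  {1,2,4}  => 1  0->1 ok
  [4] y  {1,2,4}  => 1  1->1 ok
  [5] x  {0,3}  => 0  1->0 ok
  [6] y  {1,2,4}  => 1  0->1 ok
  [7] y  {1,2,4}  => 4  1->4 ok
  [8] y  {1,2,4}  => 4  4->4 ok
  [9] z  {5}  => 5  4->5 ok
  [10] x  {0,3}  => 3  5->3 ok
  [11] y  {1,2,4}  => 4  3->4 ok
  [12] x  {0,3}  => 0  4->0 ok
  [13] y  {1,2,4}  => 1  0->1 ok
  [14] x  {0,3}  => 0  1->0 ok
  [15] z  {5}  => 5  0->5 ok
  [16] x  {0,3}  => 0  5->0 ok
  [17] y  {1,2,4}  => 4  0->4 ok
  [18] z  {5}  => 5  4->5 ok
  [19] x  {0,3}  => 0  5->0 ok
  [20] y  {1,2,4}  => 4  0->4 ok
  [21] y  {1,2,4}  => 4  4->4 ok
  [22] y  {1,2,4}  => 1  4->1 ok
  [23] x  {0,3}  => 0  1->0 ok
  [24] y  {1,2,4}  => 4  0->4 ok
  [25] z  {5}  => 5  4->5 ok
  [26] z  {5}  => 5  5->5 ok
  [27] y  {1,2,4}  => 1  5->1 ok
  [28] z  {5}  => 5  1->5 ok

0,0,0,1,1,0,1,4,4,5,3,4,0,1,0,5,0,4,5,0,4,4,1,0,4,5,5,1,5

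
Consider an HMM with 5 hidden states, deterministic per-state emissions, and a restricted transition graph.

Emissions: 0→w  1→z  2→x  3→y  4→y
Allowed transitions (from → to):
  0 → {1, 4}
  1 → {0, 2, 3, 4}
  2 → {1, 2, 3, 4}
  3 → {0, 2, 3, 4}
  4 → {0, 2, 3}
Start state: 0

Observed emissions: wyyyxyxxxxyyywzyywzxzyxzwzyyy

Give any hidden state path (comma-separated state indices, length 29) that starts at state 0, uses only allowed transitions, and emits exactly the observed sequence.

  pos 0: w in {0}, choose 0; start
  pos 1: y in {3,4}, choose 4; 0->4 ok
  pos 2: y in {3,4}, choose 3; 4->3 ok
  pos 3: y in {3,4}, choose 3; 3->3 ok
  pos 4: x in {2}, choose 2; 3->2 ok
  pos 5: y in {3,4}, choose 3; 2->3 ok
  pos 6: x in {2}, choose 2; 3->2 ok
  pos 7: x in {2}, choose 2; 2->2 ok
  pos 8: x in {2}, choose 2; 2->2 ok
  pos 9: x in {2}, choose 2; 2->2 ok
  pos 10: y in {3,4}, choose 4; 2->4 ok
  pos 11: y in {3,4}, choose 3; 4->3 ok
  pos 12: y in {3,4}, choose 3; 3->3 ok
  pos 13: w in {0}, choose 0; 3->0 ok
  pos 14: z in {1}, choose 1; 0->1 ok
  pos 15: y in {3,4}, choose 3; 1->3 ok
  pos 16: y in {3,4}, choose 4; 3->4 ok
  pos 17: w in {0}, choose 0; 4->0 ok
  pos 18: z in {1}, choose 1; 0->1 ok
  pos 19: x in {2}, choose 2; 1->2 ok
  pos 20: z in {1}, choose 1; 2->1 ok
  pos 21: y in {3,4}, choose 4; 1->4 ok
  pos 22: x in {2}, choose 2; 4->2 ok
  pos 23: z in {1}, choose 1; 2->1 ok
  pos 24: w in {0}, choose 0; 1->0 ok
  pos 25: z in {1}, choose 1; 0->1 ok
  pos 26: y in {3,4}, choose 3; 1->3 ok
  pos 27: y in {3,4}, choose 3; 3->3 ok
  pos 28: y in {3,4}, choose 3; 3->3 ok

0,4,3,3,2,3,2,2,2,2,4,3,3,0,1,3,4,0,1,2,1,4,2,1,0,1,3,3,3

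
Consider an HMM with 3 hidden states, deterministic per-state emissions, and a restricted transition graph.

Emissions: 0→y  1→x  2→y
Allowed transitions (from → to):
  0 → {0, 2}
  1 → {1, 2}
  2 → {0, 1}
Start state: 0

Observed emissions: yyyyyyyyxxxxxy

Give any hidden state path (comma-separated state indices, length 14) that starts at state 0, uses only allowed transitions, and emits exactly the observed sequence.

0,2,0,0,0,2,0,2,1,1,1,1,1,2

  0: obs=y cand={0,2} pick 0 [start]
  1: obs=y cand={0,2} pick 2 [0->2 ok]
  2: obs=y cand={0,2} pick 0 [2->0 ok]
  3: obs=y cand={0,2} pick 0 [0->0 ok]
  4: obs=y cand={0,2} pick 0 [0->0 ok]
  5: obs=y cand={0,2} pick 2 [0->2 ok]
  6: obs=y cand={0,2} pick 0 [2->0 ok]
  7: obs=y cand={0,2} pick 2 [0->2 ok]
  8: obs=x cand={1} pick 1 [2->1 ok]
  9: obs=x cand={1} pick 1 [1->1 ok]
  10: obs=x cand={1} pick 1 [1->1 ok]
  11: obs=x cand={1} pick 1 [1->1 ok]
  12: obs=x cand={1} pick 1 [1->1 ok]
  13: obs=y cand={0,2} pick 2 [1->2 ok]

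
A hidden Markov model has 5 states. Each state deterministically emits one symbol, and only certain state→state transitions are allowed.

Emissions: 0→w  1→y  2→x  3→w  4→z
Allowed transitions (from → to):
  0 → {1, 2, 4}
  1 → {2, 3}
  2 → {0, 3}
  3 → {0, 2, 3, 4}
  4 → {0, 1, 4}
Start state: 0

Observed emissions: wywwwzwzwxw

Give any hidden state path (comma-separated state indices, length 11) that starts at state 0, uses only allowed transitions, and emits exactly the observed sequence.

0,1,3,3,3,4,0,4,0,2,3

  pos 0: w in {0,3}, choose 0; start
  pos 1: y in {1}, choose 1; 0->1 ok
  pos 2: w in {0,3}, choose 3; 1->3 ok
  pos 3: w in {0,3}, choose 3; 3->3 ok
  pos 4: w in {0,3}, choose 3; 3->3 ok
  pos 5: z in {4}, choose 4; 3->4 ok
  pos 6: w in {0,3}, choose 0; 4->0 ok
  pos 7: z in {4}, choose 4; 0->4 ok
  pos 8: w in {0,3}, choose 0; 4->0 ok
  pos 9: x in {2}, choose 2; 0->2 ok
  pos 10: w in {0,3}, choose 3; 2->3 ok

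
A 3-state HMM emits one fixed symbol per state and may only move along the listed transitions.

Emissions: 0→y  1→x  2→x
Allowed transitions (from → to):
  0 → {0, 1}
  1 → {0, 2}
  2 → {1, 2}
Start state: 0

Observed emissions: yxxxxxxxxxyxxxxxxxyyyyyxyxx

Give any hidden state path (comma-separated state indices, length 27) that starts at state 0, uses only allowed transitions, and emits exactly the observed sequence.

  pos 0: y in {0}, choose 0; start
  pos 1: x in {1,2}, choose 1; 0->1 ok
  pos 2: x in {1,2}, choose 2; 1->2 ok
  pos 3: x in {1,2}, choose 2; 2->2 ok
  pos 4: x in {1,2}, choose 1; 2->1 ok
  pos 5: x in {1,2}, choose 2; 1->2 ok
  pos 6: x in {1,2}, choose 1; 2->1 ok
  pos 7: x in {1,2}, choose 2; 1->2 ok
  pos 8: x in {1,2}, choose 2; 2->2 ok
  pos 9: x in {1,2}, choose 1; 2->1 ok
  pos 10: y in {0}, choose 0; 1->0 ok
  pos 11: x in {1,2}, choose 1; 0->1 ok
  pos 12: x in {1,2}, choose 2; 1->2 ok
  pos 13: x in {1,2}, choose 2; 2->2 ok
  pos 14: x in {1,2}, choose 2; 2->2 ok
  pos 15: x in {1,2}, choose 2; 2->2 ok
  pos 16: x in {1,2}, choose 2; 2->2 ok
  pos 17: x in {1,2}, choose 1; 2->1 ok
  pos 18: y in {0}, choose 0; 1->0 ok
  pos 19: y in {0}, choose 0; 0->0 ok
  pos 20: y in {0}, choose 0; 0->0 ok
  pos 21: y in {0}, choose 0; 0->0 ok
  pos 22: y in {0}, choose 0; 0->0 ok
  pos 23: x in {1,2}, choose 1; 0->1 ok
  pos 24: y in {0}, choose 0; 1->0 ok
  pos 25: x in {1,2}, choose 1; 0->1 ok
  pos 26: x in {1,2}, choose 2; 1->2 ok

0,1,2,2,1,2,1,2,2,1,0,1,2,2,2,2,2,1,0,0,0,0,0,1,0,1,2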